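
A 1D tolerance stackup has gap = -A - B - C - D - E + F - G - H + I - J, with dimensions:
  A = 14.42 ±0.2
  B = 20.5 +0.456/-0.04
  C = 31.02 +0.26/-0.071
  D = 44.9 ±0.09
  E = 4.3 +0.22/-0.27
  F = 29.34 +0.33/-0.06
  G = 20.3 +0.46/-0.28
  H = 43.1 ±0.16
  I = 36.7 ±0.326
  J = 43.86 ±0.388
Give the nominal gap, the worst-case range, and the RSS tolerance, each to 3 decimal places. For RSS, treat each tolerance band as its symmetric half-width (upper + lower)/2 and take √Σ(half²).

nominal=-156.360 wc=[-158.980,-154.205] rss=0.809

Stack each dimension's contribution:
  -A: nom -14.420 → Σnom=-14.420; wc +0.200/-0.200 → slack +0.200/-0.200; half-tol=0.200, Σhalf²=0.040000
  -B: nom -20.500 → Σnom=-34.920; wc +0.040/-0.456 → slack +0.240/-0.656; half-tol=0.248, Σhalf²=0.101504
  -C: nom -31.020 → Σnom=-65.940; wc +0.071/-0.260 → slack +0.311/-0.916; half-tol=0.166, Σhalf²=0.128894
  -D: nom -44.900 → Σnom=-110.840; wc +0.090/-0.090 → slack +0.401/-1.006; half-tol=0.090, Σhalf²=0.136994
  -E: nom -4.300 → Σnom=-115.140; wc +0.270/-0.220 → slack +0.671/-1.226; half-tol=0.245, Σhalf²=0.197019
  +F: nom +29.340 → Σnom=-85.800; wc +0.330/-0.060 → slack +1.001/-1.286; half-tol=0.195, Σhalf²=0.235044
  -G: nom -20.300 → Σnom=-106.100; wc +0.280/-0.460 → slack +1.281/-1.746; half-tol=0.370, Σhalf²=0.371944
  -H: nom -43.100 → Σnom=-149.200; wc +0.160/-0.160 → slack +1.441/-1.906; half-tol=0.160, Σhalf²=0.397544
  +I: nom +36.700 → Σnom=-112.500; wc +0.326/-0.326 → slack +1.767/-2.232; half-tol=0.326, Σhalf²=0.503820
  -J: nom -43.860 → Σnom=-156.360; wc +0.388/-0.388 → slack +2.155/-2.620; half-tol=0.388, Σhalf²=0.654364
Nominal = -156.360. Worst-case = [-156.360 - 2.620, -156.360 + 2.155] = [-158.980, -154.205]. RSS = √0.654364 = 0.809.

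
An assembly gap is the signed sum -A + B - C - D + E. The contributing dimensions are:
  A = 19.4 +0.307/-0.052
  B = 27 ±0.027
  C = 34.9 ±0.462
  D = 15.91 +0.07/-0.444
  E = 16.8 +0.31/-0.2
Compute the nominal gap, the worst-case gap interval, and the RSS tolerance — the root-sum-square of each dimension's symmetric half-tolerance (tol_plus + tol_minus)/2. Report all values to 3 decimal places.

nominal=-26.410 wc=[-27.476,-25.115] rss=0.614

Stack each dimension's contribution:
  -A: nom -19.400 → Σnom=-19.400; wc +0.052/-0.307 → slack +0.052/-0.307; half-tol=0.179, Σhalf²=0.032220
  +B: nom +27.000 → Σnom=7.600; wc +0.027/-0.027 → slack +0.079/-0.334; half-tol=0.027, Σhalf²=0.032949
  -C: nom -34.900 → Σnom=-27.300; wc +0.462/-0.462 → slack +0.541/-0.796; half-tol=0.462, Σhalf²=0.246393
  -D: nom -15.910 → Σnom=-43.210; wc +0.444/-0.070 → slack +0.985/-0.866; half-tol=0.257, Σhalf²=0.312442
  +E: nom +16.800 → Σnom=-26.410; wc +0.310/-0.200 → slack +1.295/-1.066; half-tol=0.255, Σhalf²=0.377467
Nominal = -26.410. Worst-case = [-26.410 - 1.066, -26.410 + 1.295] = [-27.476, -25.115]. RSS = √0.377467 = 0.614.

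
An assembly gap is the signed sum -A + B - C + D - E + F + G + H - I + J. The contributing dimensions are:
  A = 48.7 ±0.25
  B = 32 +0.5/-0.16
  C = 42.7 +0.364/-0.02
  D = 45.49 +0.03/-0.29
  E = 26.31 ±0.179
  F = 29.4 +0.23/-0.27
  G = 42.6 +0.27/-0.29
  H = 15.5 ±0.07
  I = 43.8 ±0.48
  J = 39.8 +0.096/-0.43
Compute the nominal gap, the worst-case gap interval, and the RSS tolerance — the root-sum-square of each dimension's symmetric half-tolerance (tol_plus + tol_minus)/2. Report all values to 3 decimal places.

Stack each dimension's contribution:
  -A: nom -48.700 → Σnom=-48.700; wc +0.250/-0.250 → slack +0.250/-0.250; half-tol=0.250, Σhalf²=0.062500
  +B: nom +32.000 → Σnom=-16.700; wc +0.500/-0.160 → slack +0.750/-0.410; half-tol=0.330, Σhalf²=0.171400
  -C: nom -42.700 → Σnom=-59.400; wc +0.020/-0.364 → slack +0.770/-0.774; half-tol=0.192, Σhalf²=0.208264
  +D: nom +45.490 → Σnom=-13.910; wc +0.030/-0.290 → slack +0.800/-1.064; half-tol=0.160, Σhalf²=0.233864
  -E: nom -26.310 → Σnom=-40.220; wc +0.179/-0.179 → slack +0.979/-1.243; half-tol=0.179, Σhalf²=0.265905
  +F: nom +29.400 → Σnom=-10.820; wc +0.230/-0.270 → slack +1.209/-1.513; half-tol=0.250, Σhalf²=0.328405
  +G: nom +42.600 → Σnom=31.780; wc +0.270/-0.290 → slack +1.479/-1.803; half-tol=0.280, Σhalf²=0.406805
  +H: nom +15.500 → Σnom=47.280; wc +0.070/-0.070 → slack +1.549/-1.873; half-tol=0.070, Σhalf²=0.411705
  -I: nom -43.800 → Σnom=3.480; wc +0.480/-0.480 → slack +2.029/-2.353; half-tol=0.480, Σhalf²=0.642105
  +J: nom +39.800 → Σnom=43.280; wc +0.096/-0.430 → slack +2.125/-2.783; half-tol=0.263, Σhalf²=0.711274
Nominal = 43.280. Worst-case = [43.280 - 2.783, 43.280 + 2.125] = [40.497, 45.405]. RSS = √0.711274 = 0.843.

nominal=43.280 wc=[40.497,45.405] rss=0.843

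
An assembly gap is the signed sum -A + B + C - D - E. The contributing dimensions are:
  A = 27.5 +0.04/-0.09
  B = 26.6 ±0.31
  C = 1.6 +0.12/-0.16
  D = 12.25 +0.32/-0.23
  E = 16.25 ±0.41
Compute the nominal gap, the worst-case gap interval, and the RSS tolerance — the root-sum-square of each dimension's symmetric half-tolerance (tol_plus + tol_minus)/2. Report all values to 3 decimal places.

nominal=-27.800 wc=[-29.040,-26.640] rss=0.603

Stack each dimension's contribution:
  -A: nom -27.500 → Σnom=-27.500; wc +0.090/-0.040 → slack +0.090/-0.040; half-tol=0.065, Σhalf²=0.004225
  +B: nom +26.600 → Σnom=-0.900; wc +0.310/-0.310 → slack +0.400/-0.350; half-tol=0.310, Σhalf²=0.100325
  +C: nom +1.600 → Σnom=0.700; wc +0.120/-0.160 → slack +0.520/-0.510; half-tol=0.140, Σhalf²=0.119925
  -D: nom -12.250 → Σnom=-11.550; wc +0.230/-0.320 → slack +0.750/-0.830; half-tol=0.275, Σhalf²=0.195550
  -E: nom -16.250 → Σnom=-27.800; wc +0.410/-0.410 → slack +1.160/-1.240; half-tol=0.410, Σhalf²=0.363650
Nominal = -27.800. Worst-case = [-27.800 - 1.240, -27.800 + 1.160] = [-29.040, -26.640]. RSS = √0.363650 = 0.603.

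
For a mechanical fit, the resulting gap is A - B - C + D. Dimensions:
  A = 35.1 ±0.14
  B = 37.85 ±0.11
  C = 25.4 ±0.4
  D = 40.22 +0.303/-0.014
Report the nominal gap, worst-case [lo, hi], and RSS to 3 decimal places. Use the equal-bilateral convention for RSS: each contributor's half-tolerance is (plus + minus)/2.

Stack each dimension's contribution:
  +A: nom +35.100 → Σnom=35.100; wc +0.140/-0.140 → slack +0.140/-0.140; half-tol=0.140, Σhalf²=0.019600
  -B: nom -37.850 → Σnom=-2.750; wc +0.110/-0.110 → slack +0.250/-0.250; half-tol=0.110, Σhalf²=0.031700
  -C: nom -25.400 → Σnom=-28.150; wc +0.400/-0.400 → slack +0.650/-0.650; half-tol=0.400, Σhalf²=0.191700
  +D: nom +40.220 → Σnom=12.070; wc +0.303/-0.014 → slack +0.953/-0.664; half-tol=0.159, Σhalf²=0.216822
Nominal = 12.070. Worst-case = [12.070 - 0.664, 12.070 + 0.953] = [11.406, 13.023]. RSS = √0.216822 = 0.466.

nominal=12.070 wc=[11.406,13.023] rss=0.466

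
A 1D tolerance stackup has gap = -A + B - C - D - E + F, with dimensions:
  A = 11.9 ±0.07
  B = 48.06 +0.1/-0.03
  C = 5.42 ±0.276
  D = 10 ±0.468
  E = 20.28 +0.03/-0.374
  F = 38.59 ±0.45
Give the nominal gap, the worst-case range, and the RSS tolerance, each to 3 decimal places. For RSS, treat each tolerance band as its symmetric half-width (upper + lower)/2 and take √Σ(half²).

nominal=39.050 wc=[37.726,40.788] rss=0.740

Stack each dimension's contribution:
  -A: nom -11.900 → Σnom=-11.900; wc +0.070/-0.070 → slack +0.070/-0.070; half-tol=0.070, Σhalf²=0.004900
  +B: nom +48.060 → Σnom=36.160; wc +0.100/-0.030 → slack +0.170/-0.100; half-tol=0.065, Σhalf²=0.009125
  -C: nom -5.420 → Σnom=30.740; wc +0.276/-0.276 → slack +0.446/-0.376; half-tol=0.276, Σhalf²=0.085301
  -D: nom -10.000 → Σnom=20.740; wc +0.468/-0.468 → slack +0.914/-0.844; half-tol=0.468, Σhalf²=0.304325
  -E: nom -20.280 → Σnom=0.460; wc +0.374/-0.030 → slack +1.288/-0.874; half-tol=0.202, Σhalf²=0.345129
  +F: nom +38.590 → Σnom=39.050; wc +0.450/-0.450 → slack +1.738/-1.324; half-tol=0.450, Σhalf²=0.547629
Nominal = 39.050. Worst-case = [39.050 - 1.324, 39.050 + 1.738] = [37.726, 40.788]. RSS = √0.547629 = 0.740.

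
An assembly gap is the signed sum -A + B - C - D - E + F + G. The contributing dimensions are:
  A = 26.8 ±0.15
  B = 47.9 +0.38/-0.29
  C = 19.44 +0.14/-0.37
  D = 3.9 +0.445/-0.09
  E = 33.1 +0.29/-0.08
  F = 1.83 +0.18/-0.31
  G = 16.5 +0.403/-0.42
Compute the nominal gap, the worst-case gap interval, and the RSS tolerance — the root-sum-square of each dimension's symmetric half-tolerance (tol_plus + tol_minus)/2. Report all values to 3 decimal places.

nominal=-17.010 wc=[-19.055,-15.357] rss=0.731

Stack each dimension's contribution:
  -A: nom -26.800 → Σnom=-26.800; wc +0.150/-0.150 → slack +0.150/-0.150; half-tol=0.150, Σhalf²=0.022500
  +B: nom +47.900 → Σnom=21.100; wc +0.380/-0.290 → slack +0.530/-0.440; half-tol=0.335, Σhalf²=0.134725
  -C: nom -19.440 → Σnom=1.660; wc +0.370/-0.140 → slack +0.900/-0.580; half-tol=0.255, Σhalf²=0.199750
  -D: nom -3.900 → Σnom=-2.240; wc +0.090/-0.445 → slack +0.990/-1.025; half-tol=0.268, Σhalf²=0.271306
  -E: nom -33.100 → Σnom=-35.340; wc +0.080/-0.290 → slack +1.070/-1.315; half-tol=0.185, Σhalf²=0.305531
  +F: nom +1.830 → Σnom=-33.510; wc +0.180/-0.310 → slack +1.250/-1.625; half-tol=0.245, Σhalf²=0.365556
  +G: nom +16.500 → Σnom=-17.010; wc +0.403/-0.420 → slack +1.653/-2.045; half-tol=0.411, Σhalf²=0.534888
Nominal = -17.010. Worst-case = [-17.010 - 2.045, -17.010 + 1.653] = [-19.055, -15.357]. RSS = √0.534888 = 0.731.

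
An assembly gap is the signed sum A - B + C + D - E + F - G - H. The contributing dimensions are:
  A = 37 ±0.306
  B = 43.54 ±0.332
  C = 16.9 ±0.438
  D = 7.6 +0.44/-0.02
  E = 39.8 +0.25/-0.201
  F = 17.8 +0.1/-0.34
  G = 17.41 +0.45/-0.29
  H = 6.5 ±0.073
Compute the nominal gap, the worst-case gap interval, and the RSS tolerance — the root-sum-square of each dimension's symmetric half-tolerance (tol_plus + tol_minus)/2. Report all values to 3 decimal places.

nominal=-27.950 wc=[-30.159,-25.770] rss=0.831

Stack each dimension's contribution:
  +A: nom +37.000 → Σnom=37.000; wc +0.306/-0.306 → slack +0.306/-0.306; half-tol=0.306, Σhalf²=0.093636
  -B: nom -43.540 → Σnom=-6.540; wc +0.332/-0.332 → slack +0.638/-0.638; half-tol=0.332, Σhalf²=0.203860
  +C: nom +16.900 → Σnom=10.360; wc +0.438/-0.438 → slack +1.076/-1.076; half-tol=0.438, Σhalf²=0.395704
  +D: nom +7.600 → Σnom=17.960; wc +0.440/-0.020 → slack +1.516/-1.096; half-tol=0.230, Σhalf²=0.448604
  -E: nom -39.800 → Σnom=-21.840; wc +0.201/-0.250 → slack +1.717/-1.346; half-tol=0.226, Σhalf²=0.499454
  +F: nom +17.800 → Σnom=-4.040; wc +0.100/-0.340 → slack +1.817/-1.686; half-tol=0.220, Σhalf²=0.547854
  -G: nom -17.410 → Σnom=-21.450; wc +0.290/-0.450 → slack +2.107/-2.136; half-tol=0.370, Σhalf²=0.684754
  -H: nom -6.500 → Σnom=-27.950; wc +0.073/-0.073 → slack +2.180/-2.209; half-tol=0.073, Σhalf²=0.690083
Nominal = -27.950. Worst-case = [-27.950 - 2.209, -27.950 + 2.180] = [-30.159, -25.770]. RSS = √0.690083 = 0.831.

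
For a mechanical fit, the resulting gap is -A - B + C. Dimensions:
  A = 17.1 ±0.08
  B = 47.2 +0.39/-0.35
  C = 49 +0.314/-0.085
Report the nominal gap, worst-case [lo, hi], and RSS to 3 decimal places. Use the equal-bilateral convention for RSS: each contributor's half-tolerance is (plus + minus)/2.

Stack each dimension's contribution:
  -A: nom -17.100 → Σnom=-17.100; wc +0.080/-0.080 → slack +0.080/-0.080; half-tol=0.080, Σhalf²=0.006400
  -B: nom -47.200 → Σnom=-64.300; wc +0.350/-0.390 → slack +0.430/-0.470; half-tol=0.370, Σhalf²=0.143300
  +C: nom +49.000 → Σnom=-15.300; wc +0.314/-0.085 → slack +0.744/-0.555; half-tol=0.200, Σhalf²=0.183100
Nominal = -15.300. Worst-case = [-15.300 - 0.555, -15.300 + 0.744] = [-15.855, -14.556]. RSS = √0.183100 = 0.428.

nominal=-15.300 wc=[-15.855,-14.556] rss=0.428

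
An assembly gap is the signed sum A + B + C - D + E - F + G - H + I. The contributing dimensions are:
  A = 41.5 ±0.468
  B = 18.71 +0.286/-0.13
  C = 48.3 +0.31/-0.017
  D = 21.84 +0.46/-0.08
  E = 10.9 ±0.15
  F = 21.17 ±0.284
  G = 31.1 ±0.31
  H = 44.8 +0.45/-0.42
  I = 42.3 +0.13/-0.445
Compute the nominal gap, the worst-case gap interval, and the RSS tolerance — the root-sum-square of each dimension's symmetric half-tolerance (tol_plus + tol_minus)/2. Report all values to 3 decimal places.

nominal=105.000 wc=[102.286,107.438] rss=0.913

Stack each dimension's contribution:
  +A: nom +41.500 → Σnom=41.500; wc +0.468/-0.468 → slack +0.468/-0.468; half-tol=0.468, Σhalf²=0.219024
  +B: nom +18.710 → Σnom=60.210; wc +0.286/-0.130 → slack +0.754/-0.598; half-tol=0.208, Σhalf²=0.262288
  +C: nom +48.300 → Σnom=108.510; wc +0.310/-0.017 → slack +1.064/-0.615; half-tol=0.164, Σhalf²=0.289020
  -D: nom -21.840 → Σnom=86.670; wc +0.080/-0.460 → slack +1.144/-1.075; half-tol=0.270, Σhalf²=0.361920
  +E: nom +10.900 → Σnom=97.570; wc +0.150/-0.150 → slack +1.294/-1.225; half-tol=0.150, Σhalf²=0.384420
  -F: nom -21.170 → Σnom=76.400; wc +0.284/-0.284 → slack +1.578/-1.509; half-tol=0.284, Σhalf²=0.465076
  +G: nom +31.100 → Σnom=107.500; wc +0.310/-0.310 → slack +1.888/-1.819; half-tol=0.310, Σhalf²=0.561176
  -H: nom -44.800 → Σnom=62.700; wc +0.420/-0.450 → slack +2.308/-2.269; half-tol=0.435, Σhalf²=0.750401
  +I: nom +42.300 → Σnom=105.000; wc +0.130/-0.445 → slack +2.438/-2.714; half-tol=0.287, Σhalf²=0.833058
Nominal = 105.000. Worst-case = [105.000 - 2.714, 105.000 + 2.438] = [102.286, 107.438]. RSS = √0.833058 = 0.913.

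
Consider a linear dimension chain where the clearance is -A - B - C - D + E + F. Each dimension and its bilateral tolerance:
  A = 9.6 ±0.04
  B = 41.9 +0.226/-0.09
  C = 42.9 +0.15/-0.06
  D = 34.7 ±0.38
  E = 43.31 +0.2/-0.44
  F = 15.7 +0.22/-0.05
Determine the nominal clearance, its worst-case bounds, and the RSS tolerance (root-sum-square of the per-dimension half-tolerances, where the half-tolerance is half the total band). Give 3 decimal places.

nominal=-70.090 wc=[-71.376,-69.100] rss=0.550

Stack each dimension's contribution:
  -A: nom -9.600 → Σnom=-9.600; wc +0.040/-0.040 → slack +0.040/-0.040; half-tol=0.040, Σhalf²=0.001600
  -B: nom -41.900 → Σnom=-51.500; wc +0.090/-0.226 → slack +0.130/-0.266; half-tol=0.158, Σhalf²=0.026564
  -C: nom -42.900 → Σnom=-94.400; wc +0.060/-0.150 → slack +0.190/-0.416; half-tol=0.105, Σhalf²=0.037589
  -D: nom -34.700 → Σnom=-129.100; wc +0.380/-0.380 → slack +0.570/-0.796; half-tol=0.380, Σhalf²=0.181989
  +E: nom +43.310 → Σnom=-85.790; wc +0.200/-0.440 → slack +0.770/-1.236; half-tol=0.320, Σhalf²=0.284389
  +F: nom +15.700 → Σnom=-70.090; wc +0.220/-0.050 → slack +0.990/-1.286; half-tol=0.135, Σhalf²=0.302614
Nominal = -70.090. Worst-case = [-70.090 - 1.286, -70.090 + 0.990] = [-71.376, -69.100]. RSS = √0.302614 = 0.550.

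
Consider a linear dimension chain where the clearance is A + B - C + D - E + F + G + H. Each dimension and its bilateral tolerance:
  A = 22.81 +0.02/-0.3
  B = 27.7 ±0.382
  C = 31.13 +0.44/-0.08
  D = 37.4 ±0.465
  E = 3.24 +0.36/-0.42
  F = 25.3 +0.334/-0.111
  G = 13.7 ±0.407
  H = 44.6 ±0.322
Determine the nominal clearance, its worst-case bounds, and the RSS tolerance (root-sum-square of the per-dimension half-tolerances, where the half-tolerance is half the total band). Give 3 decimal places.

Stack each dimension's contribution:
  +A: nom +22.810 → Σnom=22.810; wc +0.020/-0.300 → slack +0.020/-0.300; half-tol=0.160, Σhalf²=0.025600
  +B: nom +27.700 → Σnom=50.510; wc +0.382/-0.382 → slack +0.402/-0.682; half-tol=0.382, Σhalf²=0.171524
  -C: nom -31.130 → Σnom=19.380; wc +0.080/-0.440 → slack +0.482/-1.122; half-tol=0.260, Σhalf²=0.239124
  +D: nom +37.400 → Σnom=56.780; wc +0.465/-0.465 → slack +0.947/-1.587; half-tol=0.465, Σhalf²=0.455349
  -E: nom -3.240 → Σnom=53.540; wc +0.420/-0.360 → slack +1.367/-1.947; half-tol=0.390, Σhalf²=0.607449
  +F: nom +25.300 → Σnom=78.840; wc +0.334/-0.111 → slack +1.701/-2.058; half-tol=0.223, Σhalf²=0.656955
  +G: nom +13.700 → Σnom=92.540; wc +0.407/-0.407 → slack +2.108/-2.465; half-tol=0.407, Σhalf²=0.822604
  +H: nom +44.600 → Σnom=137.140; wc +0.322/-0.322 → slack +2.430/-2.787; half-tol=0.322, Σhalf²=0.926288
Nominal = 137.140. Worst-case = [137.140 - 2.787, 137.140 + 2.430] = [134.353, 139.570]. RSS = √0.926288 = 0.962.

nominal=137.140 wc=[134.353,139.570] rss=0.962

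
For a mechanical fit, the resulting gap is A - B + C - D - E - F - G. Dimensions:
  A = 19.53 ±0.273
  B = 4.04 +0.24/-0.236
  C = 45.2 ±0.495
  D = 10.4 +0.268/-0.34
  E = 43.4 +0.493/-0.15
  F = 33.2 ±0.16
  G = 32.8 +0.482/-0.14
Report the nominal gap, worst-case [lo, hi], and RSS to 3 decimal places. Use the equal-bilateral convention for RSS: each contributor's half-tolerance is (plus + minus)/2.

nominal=-59.110 wc=[-61.521,-57.316] rss=0.833

Stack each dimension's contribution:
  +A: nom +19.530 → Σnom=19.530; wc +0.273/-0.273 → slack +0.273/-0.273; half-tol=0.273, Σhalf²=0.074529
  -B: nom -4.040 → Σnom=15.490; wc +0.236/-0.240 → slack +0.509/-0.513; half-tol=0.238, Σhalf²=0.131173
  +C: nom +45.200 → Σnom=60.690; wc +0.495/-0.495 → slack +1.004/-1.008; half-tol=0.495, Σhalf²=0.376198
  -D: nom -10.400 → Σnom=50.290; wc +0.340/-0.268 → slack +1.344/-1.276; half-tol=0.304, Σhalf²=0.468614
  -E: nom -43.400 → Σnom=6.890; wc +0.150/-0.493 → slack +1.494/-1.769; half-tol=0.322, Σhalf²=0.571976
  -F: nom -33.200 → Σnom=-26.310; wc +0.160/-0.160 → slack +1.654/-1.929; half-tol=0.160, Σhalf²=0.597576
  -G: nom -32.800 → Σnom=-59.110; wc +0.140/-0.482 → slack +1.794/-2.411; half-tol=0.311, Σhalf²=0.694297
Nominal = -59.110. Worst-case = [-59.110 - 2.411, -59.110 + 1.794] = [-61.521, -57.316]. RSS = √0.694297 = 0.833.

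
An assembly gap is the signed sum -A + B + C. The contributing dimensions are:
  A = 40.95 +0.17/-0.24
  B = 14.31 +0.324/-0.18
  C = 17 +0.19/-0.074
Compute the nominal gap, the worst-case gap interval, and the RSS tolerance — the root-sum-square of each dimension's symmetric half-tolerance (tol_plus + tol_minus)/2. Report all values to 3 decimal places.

nominal=-9.640 wc=[-10.064,-8.886] rss=0.351

Stack each dimension's contribution:
  -A: nom -40.950 → Σnom=-40.950; wc +0.240/-0.170 → slack +0.240/-0.170; half-tol=0.205, Σhalf²=0.042025
  +B: nom +14.310 → Σnom=-26.640; wc +0.324/-0.180 → slack +0.564/-0.350; half-tol=0.252, Σhalf²=0.105529
  +C: nom +17.000 → Σnom=-9.640; wc +0.190/-0.074 → slack +0.754/-0.424; half-tol=0.132, Σhalf²=0.122953
Nominal = -9.640. Worst-case = [-9.640 - 0.424, -9.640 + 0.754] = [-10.064, -8.886]. RSS = √0.122953 = 0.351.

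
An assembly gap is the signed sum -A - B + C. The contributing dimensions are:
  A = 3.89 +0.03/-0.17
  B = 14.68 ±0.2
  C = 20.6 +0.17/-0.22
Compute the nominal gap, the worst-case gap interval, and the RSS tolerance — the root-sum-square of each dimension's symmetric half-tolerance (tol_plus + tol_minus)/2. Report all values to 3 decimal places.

nominal=2.030 wc=[1.580,2.570] rss=0.297

Stack each dimension's contribution:
  -A: nom -3.890 → Σnom=-3.890; wc +0.170/-0.030 → slack +0.170/-0.030; half-tol=0.100, Σhalf²=0.010000
  -B: nom -14.680 → Σnom=-18.570; wc +0.200/-0.200 → slack +0.370/-0.230; half-tol=0.200, Σhalf²=0.050000
  +C: nom +20.600 → Σnom=2.030; wc +0.170/-0.220 → slack +0.540/-0.450; half-tol=0.195, Σhalf²=0.088025
Nominal = 2.030. Worst-case = [2.030 - 0.450, 2.030 + 0.540] = [1.580, 2.570]. RSS = √0.088025 = 0.297.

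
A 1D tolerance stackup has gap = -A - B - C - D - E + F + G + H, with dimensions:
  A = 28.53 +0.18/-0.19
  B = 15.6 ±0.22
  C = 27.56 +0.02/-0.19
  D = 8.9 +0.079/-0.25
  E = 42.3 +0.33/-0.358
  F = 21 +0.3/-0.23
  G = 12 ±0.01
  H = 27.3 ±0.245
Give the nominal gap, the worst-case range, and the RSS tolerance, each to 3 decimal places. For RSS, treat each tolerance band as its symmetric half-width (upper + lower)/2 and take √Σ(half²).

Stack each dimension's contribution:
  -A: nom -28.530 → Σnom=-28.530; wc +0.190/-0.180 → slack +0.190/-0.180; half-tol=0.185, Σhalf²=0.034225
  -B: nom -15.600 → Σnom=-44.130; wc +0.220/-0.220 → slack +0.410/-0.400; half-tol=0.220, Σhalf²=0.082625
  -C: nom -27.560 → Σnom=-71.690; wc +0.190/-0.020 → slack +0.600/-0.420; half-tol=0.105, Σhalf²=0.093650
  -D: nom -8.900 → Σnom=-80.590; wc +0.250/-0.079 → slack +0.850/-0.499; half-tol=0.165, Σhalf²=0.120710
  -E: nom -42.300 → Σnom=-122.890; wc +0.358/-0.330 → slack +1.208/-0.829; half-tol=0.344, Σhalf²=0.239046
  +F: nom +21.000 → Σnom=-101.890; wc +0.300/-0.230 → slack +1.508/-1.059; half-tol=0.265, Σhalf²=0.309271
  +G: nom +12.000 → Σnom=-89.890; wc +0.010/-0.010 → slack +1.518/-1.069; half-tol=0.010, Σhalf²=0.309371
  +H: nom +27.300 → Σnom=-62.590; wc +0.245/-0.245 → slack +1.763/-1.314; half-tol=0.245, Σhalf²=0.369396
Nominal = -62.590. Worst-case = [-62.590 - 1.314, -62.590 + 1.763] = [-63.904, -60.827]. RSS = √0.369396 = 0.608.

nominal=-62.590 wc=[-63.904,-60.827] rss=0.608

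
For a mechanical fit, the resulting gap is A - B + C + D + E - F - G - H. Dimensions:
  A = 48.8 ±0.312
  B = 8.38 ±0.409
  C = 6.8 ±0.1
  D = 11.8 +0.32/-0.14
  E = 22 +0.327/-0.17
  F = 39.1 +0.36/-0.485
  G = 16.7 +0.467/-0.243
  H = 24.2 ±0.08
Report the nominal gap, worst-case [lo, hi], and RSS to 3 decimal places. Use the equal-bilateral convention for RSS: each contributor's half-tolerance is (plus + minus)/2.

Stack each dimension's contribution:
  +A: nom +48.800 → Σnom=48.800; wc +0.312/-0.312 → slack +0.312/-0.312; half-tol=0.312, Σhalf²=0.097344
  -B: nom -8.380 → Σnom=40.420; wc +0.409/-0.409 → slack +0.721/-0.721; half-tol=0.409, Σhalf²=0.264625
  +C: nom +6.800 → Σnom=47.220; wc +0.100/-0.100 → slack +0.821/-0.821; half-tol=0.100, Σhalf²=0.274625
  +D: nom +11.800 → Σnom=59.020; wc +0.320/-0.140 → slack +1.141/-0.961; half-tol=0.230, Σhalf²=0.327525
  +E: nom +22.000 → Σnom=81.020; wc +0.327/-0.170 → slack +1.468/-1.131; half-tol=0.248, Σhalf²=0.389277
  -F: nom -39.100 → Σnom=41.920; wc +0.485/-0.360 → slack +1.953/-1.491; half-tol=0.422, Σhalf²=0.567783
  -G: nom -16.700 → Σnom=25.220; wc +0.243/-0.467 → slack +2.196/-1.958; half-tol=0.355, Σhalf²=0.693809
  -H: nom -24.200 → Σnom=1.020; wc +0.080/-0.080 → slack +2.276/-2.038; half-tol=0.080, Σhalf²=0.700209
Nominal = 1.020. Worst-case = [1.020 - 2.038, 1.020 + 2.276] = [-1.018, 3.296]. RSS = √0.700209 = 0.837.

nominal=1.020 wc=[-1.018,3.296] rss=0.837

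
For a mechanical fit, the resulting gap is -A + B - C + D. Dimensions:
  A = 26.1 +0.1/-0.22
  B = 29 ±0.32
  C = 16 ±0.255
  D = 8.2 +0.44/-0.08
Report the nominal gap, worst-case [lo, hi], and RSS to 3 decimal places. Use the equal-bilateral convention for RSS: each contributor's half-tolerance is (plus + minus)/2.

nominal=-4.900 wc=[-5.655,-3.665] rss=0.511

Stack each dimension's contribution:
  -A: nom -26.100 → Σnom=-26.100; wc +0.220/-0.100 → slack +0.220/-0.100; half-tol=0.160, Σhalf²=0.025600
  +B: nom +29.000 → Σnom=2.900; wc +0.320/-0.320 → slack +0.540/-0.420; half-tol=0.320, Σhalf²=0.128000
  -C: nom -16.000 → Σnom=-13.100; wc +0.255/-0.255 → slack +0.795/-0.675; half-tol=0.255, Σhalf²=0.193025
  +D: nom +8.200 → Σnom=-4.900; wc +0.440/-0.080 → slack +1.235/-0.755; half-tol=0.260, Σhalf²=0.260625
Nominal = -4.900. Worst-case = [-4.900 - 0.755, -4.900 + 1.235] = [-5.655, -3.665]. RSS = √0.260625 = 0.511.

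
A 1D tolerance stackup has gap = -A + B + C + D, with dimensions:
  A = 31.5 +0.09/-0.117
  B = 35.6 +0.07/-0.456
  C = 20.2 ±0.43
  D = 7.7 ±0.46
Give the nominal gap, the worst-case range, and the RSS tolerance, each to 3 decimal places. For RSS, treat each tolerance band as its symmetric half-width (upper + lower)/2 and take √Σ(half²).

nominal=32.000 wc=[30.564,33.077] rss=0.690

Stack each dimension's contribution:
  -A: nom -31.500 → Σnom=-31.500; wc +0.117/-0.090 → slack +0.117/-0.090; half-tol=0.104, Σhalf²=0.010712
  +B: nom +35.600 → Σnom=4.100; wc +0.070/-0.456 → slack +0.187/-0.546; half-tol=0.263, Σhalf²=0.079881
  +C: nom +20.200 → Σnom=24.300; wc +0.430/-0.430 → slack +0.617/-0.976; half-tol=0.430, Σhalf²=0.264781
  +D: nom +7.700 → Σnom=32.000; wc +0.460/-0.460 → slack +1.077/-1.436; half-tol=0.460, Σhalf²=0.476381
Nominal = 32.000. Worst-case = [32.000 - 1.436, 32.000 + 1.077] = [30.564, 33.077]. RSS = √0.476381 = 0.690.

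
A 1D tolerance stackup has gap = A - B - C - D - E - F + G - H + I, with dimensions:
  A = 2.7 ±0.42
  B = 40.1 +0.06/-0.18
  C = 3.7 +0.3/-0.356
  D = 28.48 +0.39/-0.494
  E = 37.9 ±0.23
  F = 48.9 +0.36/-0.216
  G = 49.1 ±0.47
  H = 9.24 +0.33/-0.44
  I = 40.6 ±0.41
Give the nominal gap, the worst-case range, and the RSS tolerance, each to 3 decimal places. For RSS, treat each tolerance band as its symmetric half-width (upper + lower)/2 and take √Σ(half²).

nominal=-75.920 wc=[-78.890,-72.704] rss=1.080

Stack each dimension's contribution:
  +A: nom +2.700 → Σnom=2.700; wc +0.420/-0.420 → slack +0.420/-0.420; half-tol=0.420, Σhalf²=0.176400
  -B: nom -40.100 → Σnom=-37.400; wc +0.180/-0.060 → slack +0.600/-0.480; half-tol=0.120, Σhalf²=0.190800
  -C: nom -3.700 → Σnom=-41.100; wc +0.356/-0.300 → slack +0.956/-0.780; half-tol=0.328, Σhalf²=0.298384
  -D: nom -28.480 → Σnom=-69.580; wc +0.494/-0.390 → slack +1.450/-1.170; half-tol=0.442, Σhalf²=0.493748
  -E: nom -37.900 → Σnom=-107.480; wc +0.230/-0.230 → slack +1.680/-1.400; half-tol=0.230, Σhalf²=0.546648
  -F: nom -48.900 → Σnom=-156.380; wc +0.216/-0.360 → slack +1.896/-1.760; half-tol=0.288, Σhalf²=0.629592
  +G: nom +49.100 → Σnom=-107.280; wc +0.470/-0.470 → slack +2.366/-2.230; half-tol=0.470, Σhalf²=0.850492
  -H: nom -9.240 → Σnom=-116.520; wc +0.440/-0.330 → slack +2.806/-2.560; half-tol=0.385, Σhalf²=0.998717
  +I: nom +40.600 → Σnom=-75.920; wc +0.410/-0.410 → slack +3.216/-2.970; half-tol=0.410, Σhalf²=1.166817
Nominal = -75.920. Worst-case = [-75.920 - 2.970, -75.920 + 3.216] = [-78.890, -72.704]. RSS = √1.166817 = 1.080.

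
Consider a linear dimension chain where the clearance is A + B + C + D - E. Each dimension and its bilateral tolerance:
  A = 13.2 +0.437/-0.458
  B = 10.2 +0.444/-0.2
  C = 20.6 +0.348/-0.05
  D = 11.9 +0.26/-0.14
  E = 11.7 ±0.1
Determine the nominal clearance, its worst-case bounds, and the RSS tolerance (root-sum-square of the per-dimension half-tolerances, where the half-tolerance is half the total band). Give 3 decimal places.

nominal=44.200 wc=[43.252,45.789] rss=0.627

Stack each dimension's contribution:
  +A: nom +13.200 → Σnom=13.200; wc +0.437/-0.458 → slack +0.437/-0.458; half-tol=0.448, Σhalf²=0.200256
  +B: nom +10.200 → Σnom=23.400; wc +0.444/-0.200 → slack +0.881/-0.658; half-tol=0.322, Σhalf²=0.303940
  +C: nom +20.600 → Σnom=44.000; wc +0.348/-0.050 → slack +1.229/-0.708; half-tol=0.199, Σhalf²=0.343541
  +D: nom +11.900 → Σnom=55.900; wc +0.260/-0.140 → slack +1.489/-0.848; half-tol=0.200, Σhalf²=0.383541
  -E: nom -11.700 → Σnom=44.200; wc +0.100/-0.100 → slack +1.589/-0.948; half-tol=0.100, Σhalf²=0.393541
Nominal = 44.200. Worst-case = [44.200 - 0.948, 44.200 + 1.589] = [43.252, 45.789]. RSS = √0.393541 = 0.627.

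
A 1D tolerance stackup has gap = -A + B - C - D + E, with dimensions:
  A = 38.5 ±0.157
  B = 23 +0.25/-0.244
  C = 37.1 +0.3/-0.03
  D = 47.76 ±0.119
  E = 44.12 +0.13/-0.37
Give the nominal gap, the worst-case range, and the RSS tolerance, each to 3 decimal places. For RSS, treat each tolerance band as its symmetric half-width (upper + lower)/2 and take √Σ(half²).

nominal=-56.240 wc=[-57.430,-55.554] rss=0.435

Stack each dimension's contribution:
  -A: nom -38.500 → Σnom=-38.500; wc +0.157/-0.157 → slack +0.157/-0.157; half-tol=0.157, Σhalf²=0.024649
  +B: nom +23.000 → Σnom=-15.500; wc +0.250/-0.244 → slack +0.407/-0.401; half-tol=0.247, Σhalf²=0.085658
  -C: nom -37.100 → Σnom=-52.600; wc +0.030/-0.300 → slack +0.437/-0.701; half-tol=0.165, Σhalf²=0.112883
  -D: nom -47.760 → Σnom=-100.360; wc +0.119/-0.119 → slack +0.556/-0.820; half-tol=0.119, Σhalf²=0.127044
  +E: nom +44.120 → Σnom=-56.240; wc +0.130/-0.370 → slack +0.686/-1.190; half-tol=0.250, Σhalf²=0.189544
Nominal = -56.240. Worst-case = [-56.240 - 1.190, -56.240 + 0.686] = [-57.430, -55.554]. RSS = √0.189544 = 0.435.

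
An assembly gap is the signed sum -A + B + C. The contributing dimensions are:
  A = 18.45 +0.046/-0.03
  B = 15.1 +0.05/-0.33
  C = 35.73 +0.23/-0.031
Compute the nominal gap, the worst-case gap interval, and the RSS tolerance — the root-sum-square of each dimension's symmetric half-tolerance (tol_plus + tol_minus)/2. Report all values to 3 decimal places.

nominal=32.380 wc=[31.973,32.690] rss=0.234

Stack each dimension's contribution:
  -A: nom -18.450 → Σnom=-18.450; wc +0.030/-0.046 → slack +0.030/-0.046; half-tol=0.038, Σhalf²=0.001444
  +B: nom +15.100 → Σnom=-3.350; wc +0.050/-0.330 → slack +0.080/-0.376; half-tol=0.190, Σhalf²=0.037544
  +C: nom +35.730 → Σnom=32.380; wc +0.230/-0.031 → slack +0.310/-0.407; half-tol=0.131, Σhalf²=0.054574
Nominal = 32.380. Worst-case = [32.380 - 0.407, 32.380 + 0.310] = [31.973, 32.690]. RSS = √0.054574 = 0.234.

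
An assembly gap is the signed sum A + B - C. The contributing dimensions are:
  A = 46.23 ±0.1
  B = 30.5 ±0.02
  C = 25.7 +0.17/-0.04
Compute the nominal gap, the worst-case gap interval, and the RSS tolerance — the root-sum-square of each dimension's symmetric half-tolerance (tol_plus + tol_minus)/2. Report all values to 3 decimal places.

nominal=51.030 wc=[50.740,51.190] rss=0.146

Stack each dimension's contribution:
  +A: nom +46.230 → Σnom=46.230; wc +0.100/-0.100 → slack +0.100/-0.100; half-tol=0.100, Σhalf²=0.010000
  +B: nom +30.500 → Σnom=76.730; wc +0.020/-0.020 → slack +0.120/-0.120; half-tol=0.020, Σhalf²=0.010400
  -C: nom -25.700 → Σnom=51.030; wc +0.040/-0.170 → slack +0.160/-0.290; half-tol=0.105, Σhalf²=0.021425
Nominal = 51.030. Worst-case = [51.030 - 0.290, 51.030 + 0.160] = [50.740, 51.190]. RSS = √0.021425 = 0.146.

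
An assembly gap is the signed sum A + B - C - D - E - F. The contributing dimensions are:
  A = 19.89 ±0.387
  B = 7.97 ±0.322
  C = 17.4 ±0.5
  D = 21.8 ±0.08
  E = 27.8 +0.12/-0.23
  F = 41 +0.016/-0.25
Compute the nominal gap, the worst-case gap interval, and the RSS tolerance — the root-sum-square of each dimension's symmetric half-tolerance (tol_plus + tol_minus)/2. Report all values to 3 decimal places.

Stack each dimension's contribution:
  +A: nom +19.890 → Σnom=19.890; wc +0.387/-0.387 → slack +0.387/-0.387; half-tol=0.387, Σhalf²=0.149769
  +B: nom +7.970 → Σnom=27.860; wc +0.322/-0.322 → slack +0.709/-0.709; half-tol=0.322, Σhalf²=0.253453
  -C: nom -17.400 → Σnom=10.460; wc +0.500/-0.500 → slack +1.209/-1.209; half-tol=0.500, Σhalf²=0.503453
  -D: nom -21.800 → Σnom=-11.340; wc +0.080/-0.080 → slack +1.289/-1.289; half-tol=0.080, Σhalf²=0.509853
  -E: nom -27.800 → Σnom=-39.140; wc +0.230/-0.120 → slack +1.519/-1.409; half-tol=0.175, Σhalf²=0.540478
  -F: nom -41.000 → Σnom=-80.140; wc +0.250/-0.016 → slack +1.769/-1.425; half-tol=0.133, Σhalf²=0.558167
Nominal = -80.140. Worst-case = [-80.140 - 1.425, -80.140 + 1.769] = [-81.565, -78.371]. RSS = √0.558167 = 0.747.

nominal=-80.140 wc=[-81.565,-78.371] rss=0.747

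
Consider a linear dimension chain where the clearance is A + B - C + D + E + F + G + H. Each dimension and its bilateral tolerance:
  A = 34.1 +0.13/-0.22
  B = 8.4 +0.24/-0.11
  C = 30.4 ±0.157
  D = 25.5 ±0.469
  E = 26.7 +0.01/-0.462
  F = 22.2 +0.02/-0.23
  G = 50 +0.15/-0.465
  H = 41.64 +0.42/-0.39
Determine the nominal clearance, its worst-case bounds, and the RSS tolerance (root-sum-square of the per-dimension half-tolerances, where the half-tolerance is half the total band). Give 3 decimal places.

Stack each dimension's contribution:
  +A: nom +34.100 → Σnom=34.100; wc +0.130/-0.220 → slack +0.130/-0.220; half-tol=0.175, Σhalf²=0.030625
  +B: nom +8.400 → Σnom=42.500; wc +0.240/-0.110 → slack +0.370/-0.330; half-tol=0.175, Σhalf²=0.061250
  -C: nom -30.400 → Σnom=12.100; wc +0.157/-0.157 → slack +0.527/-0.487; half-tol=0.157, Σhalf²=0.085899
  +D: nom +25.500 → Σnom=37.600; wc +0.469/-0.469 → slack +0.996/-0.956; half-tol=0.469, Σhalf²=0.305860
  +E: nom +26.700 → Σnom=64.300; wc +0.010/-0.462 → slack +1.006/-1.418; half-tol=0.236, Σhalf²=0.361556
  +F: nom +22.200 → Σnom=86.500; wc +0.020/-0.230 → slack +1.026/-1.648; half-tol=0.125, Σhalf²=0.377181
  +G: nom +50.000 → Σnom=136.500; wc +0.150/-0.465 → slack +1.176/-2.113; half-tol=0.307, Σhalf²=0.471737
  +H: nom +41.640 → Σnom=178.140; wc +0.420/-0.390 → slack +1.596/-2.503; half-tol=0.405, Σhalf²=0.635762
Nominal = 178.140. Worst-case = [178.140 - 2.503, 178.140 + 1.596] = [175.637, 179.736]. RSS = √0.635762 = 0.797.

nominal=178.140 wc=[175.637,179.736] rss=0.797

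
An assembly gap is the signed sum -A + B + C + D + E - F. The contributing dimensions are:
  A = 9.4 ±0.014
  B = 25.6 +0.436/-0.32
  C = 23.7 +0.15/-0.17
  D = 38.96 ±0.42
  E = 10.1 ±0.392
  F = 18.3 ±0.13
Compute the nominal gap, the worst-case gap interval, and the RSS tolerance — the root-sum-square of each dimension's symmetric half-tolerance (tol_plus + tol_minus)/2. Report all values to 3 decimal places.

Stack each dimension's contribution:
  -A: nom -9.400 → Σnom=-9.400; wc +0.014/-0.014 → slack +0.014/-0.014; half-tol=0.014, Σhalf²=0.000196
  +B: nom +25.600 → Σnom=16.200; wc +0.436/-0.320 → slack +0.450/-0.334; half-tol=0.378, Σhalf²=0.143080
  +C: nom +23.700 → Σnom=39.900; wc +0.150/-0.170 → slack +0.600/-0.504; half-tol=0.160, Σhalf²=0.168680
  +D: nom +38.960 → Σnom=78.860; wc +0.420/-0.420 → slack +1.020/-0.924; half-tol=0.420, Σhalf²=0.345080
  +E: nom +10.100 → Σnom=88.960; wc +0.392/-0.392 → slack +1.412/-1.316; half-tol=0.392, Σhalf²=0.498744
  -F: nom -18.300 → Σnom=70.660; wc +0.130/-0.130 → slack +1.542/-1.446; half-tol=0.130, Σhalf²=0.515644
Nominal = 70.660. Worst-case = [70.660 - 1.446, 70.660 + 1.542] = [69.214, 72.202]. RSS = √0.515644 = 0.718.

nominal=70.660 wc=[69.214,72.202] rss=0.718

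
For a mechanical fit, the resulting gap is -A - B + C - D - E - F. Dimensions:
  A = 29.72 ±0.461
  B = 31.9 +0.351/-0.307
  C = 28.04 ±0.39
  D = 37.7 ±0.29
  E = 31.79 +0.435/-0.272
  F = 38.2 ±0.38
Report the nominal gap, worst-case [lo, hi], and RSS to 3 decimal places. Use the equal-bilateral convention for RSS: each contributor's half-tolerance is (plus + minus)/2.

nominal=-141.270 wc=[-143.577,-139.170] rss=0.909

Stack each dimension's contribution:
  -A: nom -29.720 → Σnom=-29.720; wc +0.461/-0.461 → slack +0.461/-0.461; half-tol=0.461, Σhalf²=0.212521
  -B: nom -31.900 → Σnom=-61.620; wc +0.307/-0.351 → slack +0.768/-0.812; half-tol=0.329, Σhalf²=0.320762
  +C: nom +28.040 → Σnom=-33.580; wc +0.390/-0.390 → slack +1.158/-1.202; half-tol=0.390, Σhalf²=0.472862
  -D: nom -37.700 → Σnom=-71.280; wc +0.290/-0.290 → slack +1.448/-1.492; half-tol=0.290, Σhalf²=0.556962
  -E: nom -31.790 → Σnom=-103.070; wc +0.272/-0.435 → slack +1.720/-1.927; half-tol=0.354, Σhalf²=0.681924
  -F: nom -38.200 → Σnom=-141.270; wc +0.380/-0.380 → slack +2.100/-2.307; half-tol=0.380, Σhalf²=0.826324
Nominal = -141.270. Worst-case = [-141.270 - 2.307, -141.270 + 2.100] = [-143.577, -139.170]. RSS = √0.826324 = 0.909.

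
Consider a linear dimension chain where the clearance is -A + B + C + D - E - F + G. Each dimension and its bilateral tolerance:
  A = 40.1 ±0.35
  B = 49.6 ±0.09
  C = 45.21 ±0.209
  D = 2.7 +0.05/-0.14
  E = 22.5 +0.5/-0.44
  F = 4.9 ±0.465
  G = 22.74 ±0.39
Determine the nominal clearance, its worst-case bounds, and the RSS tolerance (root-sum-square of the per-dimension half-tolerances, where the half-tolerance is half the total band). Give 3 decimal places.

Stack each dimension's contribution:
  -A: nom -40.100 → Σnom=-40.100; wc +0.350/-0.350 → slack +0.350/-0.350; half-tol=0.350, Σhalf²=0.122500
  +B: nom +49.600 → Σnom=9.500; wc +0.090/-0.090 → slack +0.440/-0.440; half-tol=0.090, Σhalf²=0.130600
  +C: nom +45.210 → Σnom=54.710; wc +0.209/-0.209 → slack +0.649/-0.649; half-tol=0.209, Σhalf²=0.174281
  +D: nom +2.700 → Σnom=57.410; wc +0.050/-0.140 → slack +0.699/-0.789; half-tol=0.095, Σhalf²=0.183306
  -E: nom -22.500 → Σnom=34.910; wc +0.440/-0.500 → slack +1.139/-1.289; half-tol=0.470, Σhalf²=0.404206
  -F: nom -4.900 → Σnom=30.010; wc +0.465/-0.465 → slack +1.604/-1.754; half-tol=0.465, Σhalf²=0.620431
  +G: nom +22.740 → Σnom=52.750; wc +0.390/-0.390 → slack +1.994/-2.144; half-tol=0.390, Σhalf²=0.772531
Nominal = 52.750. Worst-case = [52.750 - 2.144, 52.750 + 1.994] = [50.606, 54.744]. RSS = √0.772531 = 0.879.

nominal=52.750 wc=[50.606,54.744] rss=0.879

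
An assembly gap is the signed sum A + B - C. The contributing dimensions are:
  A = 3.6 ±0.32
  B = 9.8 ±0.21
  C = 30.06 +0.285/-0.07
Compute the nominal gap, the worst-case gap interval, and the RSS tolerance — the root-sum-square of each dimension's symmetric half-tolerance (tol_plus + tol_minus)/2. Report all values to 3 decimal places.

Stack each dimension's contribution:
  +A: nom +3.600 → Σnom=3.600; wc +0.320/-0.320 → slack +0.320/-0.320; half-tol=0.320, Σhalf²=0.102400
  +B: nom +9.800 → Σnom=13.400; wc +0.210/-0.210 → slack +0.530/-0.530; half-tol=0.210, Σhalf²=0.146500
  -C: nom -30.060 → Σnom=-16.660; wc +0.070/-0.285 → slack +0.600/-0.815; half-tol=0.177, Σhalf²=0.178006
Nominal = -16.660. Worst-case = [-16.660 - 0.815, -16.660 + 0.600] = [-17.475, -16.060]. RSS = √0.178006 = 0.422.

nominal=-16.660 wc=[-17.475,-16.060] rss=0.422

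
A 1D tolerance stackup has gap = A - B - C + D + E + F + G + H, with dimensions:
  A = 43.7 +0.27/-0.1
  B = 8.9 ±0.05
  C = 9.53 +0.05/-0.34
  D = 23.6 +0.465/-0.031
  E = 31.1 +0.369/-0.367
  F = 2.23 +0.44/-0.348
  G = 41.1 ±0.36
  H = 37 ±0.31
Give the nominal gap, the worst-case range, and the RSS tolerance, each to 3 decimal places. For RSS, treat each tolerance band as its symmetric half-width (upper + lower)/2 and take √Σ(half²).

Stack each dimension's contribution:
  +A: nom +43.700 → Σnom=43.700; wc +0.270/-0.100 → slack +0.270/-0.100; half-tol=0.185, Σhalf²=0.034225
  -B: nom -8.900 → Σnom=34.800; wc +0.050/-0.050 → slack +0.320/-0.150; half-tol=0.050, Σhalf²=0.036725
  -C: nom -9.530 → Σnom=25.270; wc +0.340/-0.050 → slack +0.660/-0.200; half-tol=0.195, Σhalf²=0.074750
  +D: nom +23.600 → Σnom=48.870; wc +0.465/-0.031 → slack +1.125/-0.231; half-tol=0.248, Σhalf²=0.136254
  +E: nom +31.100 → Σnom=79.970; wc +0.369/-0.367 → slack +1.494/-0.598; half-tol=0.368, Σhalf²=0.271678
  +F: nom +2.230 → Σnom=82.200; wc +0.440/-0.348 → slack +1.934/-0.946; half-tol=0.394, Σhalf²=0.426914
  +G: nom +41.100 → Σnom=123.300; wc +0.360/-0.360 → slack +2.294/-1.306; half-tol=0.360, Σhalf²=0.556514
  +H: nom +37.000 → Σnom=160.300; wc +0.310/-0.310 → slack +2.604/-1.616; half-tol=0.310, Σhalf²=0.652614
Nominal = 160.300. Worst-case = [160.300 - 1.616, 160.300 + 2.604] = [158.684, 162.904]. RSS = √0.652614 = 0.808.

nominal=160.300 wc=[158.684,162.904] rss=0.808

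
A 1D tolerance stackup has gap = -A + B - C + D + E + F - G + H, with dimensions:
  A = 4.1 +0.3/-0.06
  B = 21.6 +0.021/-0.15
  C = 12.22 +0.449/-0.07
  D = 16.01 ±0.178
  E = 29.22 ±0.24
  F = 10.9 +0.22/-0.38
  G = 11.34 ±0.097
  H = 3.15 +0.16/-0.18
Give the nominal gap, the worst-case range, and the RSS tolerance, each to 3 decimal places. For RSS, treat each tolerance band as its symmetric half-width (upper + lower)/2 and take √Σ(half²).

nominal=53.220 wc=[51.246,54.266] rss=0.570

Stack each dimension's contribution:
  -A: nom -4.100 → Σnom=-4.100; wc +0.060/-0.300 → slack +0.060/-0.300; half-tol=0.180, Σhalf²=0.032400
  +B: nom +21.600 → Σnom=17.500; wc +0.021/-0.150 → slack +0.081/-0.450; half-tol=0.085, Σhalf²=0.039710
  -C: nom -12.220 → Σnom=5.280; wc +0.070/-0.449 → slack +0.151/-0.899; half-tol=0.260, Σhalf²=0.107050
  +D: nom +16.010 → Σnom=21.290; wc +0.178/-0.178 → slack +0.329/-1.077; half-tol=0.178, Σhalf²=0.138734
  +E: nom +29.220 → Σnom=50.510; wc +0.240/-0.240 → slack +0.569/-1.317; half-tol=0.240, Σhalf²=0.196334
  +F: nom +10.900 → Σnom=61.410; wc +0.220/-0.380 → slack +0.789/-1.697; half-tol=0.300, Σhalf²=0.286334
  -G: nom -11.340 → Σnom=50.070; wc +0.097/-0.097 → slack +0.886/-1.794; half-tol=0.097, Σhalf²=0.295743
  +H: nom +3.150 → Σnom=53.220; wc +0.160/-0.180 → slack +1.046/-1.974; half-tol=0.170, Σhalf²=0.324643
Nominal = 53.220. Worst-case = [53.220 - 1.974, 53.220 + 1.046] = [51.246, 54.266]. RSS = √0.324643 = 0.570.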